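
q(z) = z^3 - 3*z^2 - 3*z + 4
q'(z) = 3*z^2 - 6*z - 3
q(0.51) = 1.82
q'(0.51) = -5.28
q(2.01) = -6.03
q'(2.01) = -2.94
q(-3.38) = -58.75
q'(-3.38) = 51.55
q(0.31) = 2.81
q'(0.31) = -4.57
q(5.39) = 57.26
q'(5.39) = 51.82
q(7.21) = 201.22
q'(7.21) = 109.69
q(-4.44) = -129.35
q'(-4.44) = 82.78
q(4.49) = 20.57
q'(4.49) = 30.54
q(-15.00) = -4001.00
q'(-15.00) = 762.00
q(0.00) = 4.00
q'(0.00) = -3.00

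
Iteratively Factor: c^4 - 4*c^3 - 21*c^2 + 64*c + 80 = (c + 4)*(c^3 - 8*c^2 + 11*c + 20) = (c - 4)*(c + 4)*(c^2 - 4*c - 5) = (c - 4)*(c + 1)*(c + 4)*(c - 5)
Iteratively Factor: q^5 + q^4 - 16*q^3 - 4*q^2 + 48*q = (q + 2)*(q^4 - q^3 - 14*q^2 + 24*q) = (q - 2)*(q + 2)*(q^3 + q^2 - 12*q) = (q - 3)*(q - 2)*(q + 2)*(q^2 + 4*q) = (q - 3)*(q - 2)*(q + 2)*(q + 4)*(q)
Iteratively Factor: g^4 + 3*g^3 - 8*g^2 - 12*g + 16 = (g - 1)*(g^3 + 4*g^2 - 4*g - 16) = (g - 1)*(g + 4)*(g^2 - 4) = (g - 1)*(g + 2)*(g + 4)*(g - 2)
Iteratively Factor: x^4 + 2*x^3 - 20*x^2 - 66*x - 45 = (x + 1)*(x^3 + x^2 - 21*x - 45) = (x + 1)*(x + 3)*(x^2 - 2*x - 15) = (x - 5)*(x + 1)*(x + 3)*(x + 3)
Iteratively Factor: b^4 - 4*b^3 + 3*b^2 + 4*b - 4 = (b - 1)*(b^3 - 3*b^2 + 4) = (b - 2)*(b - 1)*(b^2 - b - 2) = (b - 2)^2*(b - 1)*(b + 1)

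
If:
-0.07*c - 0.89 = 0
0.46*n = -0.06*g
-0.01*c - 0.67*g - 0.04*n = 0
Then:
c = -12.71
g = 0.19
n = -0.02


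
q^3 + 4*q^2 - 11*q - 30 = (q - 3)*(q + 2)*(q + 5)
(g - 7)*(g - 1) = g^2 - 8*g + 7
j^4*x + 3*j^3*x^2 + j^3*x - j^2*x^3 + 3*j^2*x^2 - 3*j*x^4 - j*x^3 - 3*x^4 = (j - x)*(j + x)*(j + 3*x)*(j*x + x)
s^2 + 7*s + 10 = (s + 2)*(s + 5)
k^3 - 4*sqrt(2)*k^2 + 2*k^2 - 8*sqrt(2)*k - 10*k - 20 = (k + 2)*(k - 5*sqrt(2))*(k + sqrt(2))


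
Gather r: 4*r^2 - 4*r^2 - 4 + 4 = 0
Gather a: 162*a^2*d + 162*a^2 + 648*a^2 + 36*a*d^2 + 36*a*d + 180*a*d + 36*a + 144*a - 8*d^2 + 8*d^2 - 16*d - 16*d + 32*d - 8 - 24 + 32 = a^2*(162*d + 810) + a*(36*d^2 + 216*d + 180)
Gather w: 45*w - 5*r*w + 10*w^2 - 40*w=10*w^2 + w*(5 - 5*r)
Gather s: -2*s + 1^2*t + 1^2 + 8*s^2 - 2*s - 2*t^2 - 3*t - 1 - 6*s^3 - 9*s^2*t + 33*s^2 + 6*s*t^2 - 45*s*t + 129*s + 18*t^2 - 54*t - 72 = -6*s^3 + s^2*(41 - 9*t) + s*(6*t^2 - 45*t + 125) + 16*t^2 - 56*t - 72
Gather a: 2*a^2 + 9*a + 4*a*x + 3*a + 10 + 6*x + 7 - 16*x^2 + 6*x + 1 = 2*a^2 + a*(4*x + 12) - 16*x^2 + 12*x + 18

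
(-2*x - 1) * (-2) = 4*x + 2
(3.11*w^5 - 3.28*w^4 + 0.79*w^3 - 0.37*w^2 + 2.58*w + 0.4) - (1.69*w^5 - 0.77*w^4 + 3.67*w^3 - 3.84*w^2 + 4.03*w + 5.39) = 1.42*w^5 - 2.51*w^4 - 2.88*w^3 + 3.47*w^2 - 1.45*w - 4.99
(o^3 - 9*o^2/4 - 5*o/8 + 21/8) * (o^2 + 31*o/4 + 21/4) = o^5 + 11*o^4/2 - 205*o^3/16 - 449*o^2/32 + 273*o/16 + 441/32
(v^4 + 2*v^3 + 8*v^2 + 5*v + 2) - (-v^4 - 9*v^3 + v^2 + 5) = 2*v^4 + 11*v^3 + 7*v^2 + 5*v - 3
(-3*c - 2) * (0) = 0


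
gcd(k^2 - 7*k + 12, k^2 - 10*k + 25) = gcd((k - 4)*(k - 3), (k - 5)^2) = 1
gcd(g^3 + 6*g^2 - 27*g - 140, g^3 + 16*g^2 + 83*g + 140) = g^2 + 11*g + 28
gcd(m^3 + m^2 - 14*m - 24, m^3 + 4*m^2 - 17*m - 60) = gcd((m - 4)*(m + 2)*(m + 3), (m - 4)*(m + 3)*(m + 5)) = m^2 - m - 12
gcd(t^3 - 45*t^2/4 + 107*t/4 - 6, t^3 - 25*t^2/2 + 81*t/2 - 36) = t^2 - 11*t + 24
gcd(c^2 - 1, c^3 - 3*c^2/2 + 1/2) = c - 1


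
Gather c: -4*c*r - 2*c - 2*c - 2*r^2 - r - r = c*(-4*r - 4) - 2*r^2 - 2*r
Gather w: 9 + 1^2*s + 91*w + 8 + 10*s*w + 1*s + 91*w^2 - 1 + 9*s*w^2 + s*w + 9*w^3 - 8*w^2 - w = 2*s + 9*w^3 + w^2*(9*s + 83) + w*(11*s + 90) + 16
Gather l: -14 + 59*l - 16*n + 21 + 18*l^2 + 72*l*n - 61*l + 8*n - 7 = 18*l^2 + l*(72*n - 2) - 8*n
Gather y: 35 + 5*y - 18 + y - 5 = 6*y + 12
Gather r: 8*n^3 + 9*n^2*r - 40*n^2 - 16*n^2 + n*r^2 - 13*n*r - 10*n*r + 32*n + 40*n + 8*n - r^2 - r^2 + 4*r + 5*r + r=8*n^3 - 56*n^2 + 80*n + r^2*(n - 2) + r*(9*n^2 - 23*n + 10)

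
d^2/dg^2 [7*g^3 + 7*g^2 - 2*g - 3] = 42*g + 14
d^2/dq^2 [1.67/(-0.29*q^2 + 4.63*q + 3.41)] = (-0.280894*q^2 + 4.484618*q + 1.67*(0.58*q - 4.63)*(1.16*q - 9.26) + 3.302926)/(-0.29*q^2 + 4.63*q + 3.41)^3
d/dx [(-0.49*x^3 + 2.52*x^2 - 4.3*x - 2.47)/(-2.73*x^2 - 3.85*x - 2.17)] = (1.3377*x^4 + 3.773*x^3 - 18.2511*x^2 - 24.423*x - 0.178500000000001)/(7.4529*x^4 + 21.021*x^3 + 26.6707*x^2 + 16.709*x + 4.7089)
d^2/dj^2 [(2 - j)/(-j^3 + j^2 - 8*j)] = 2*(j*(j^2 - j + 8)*(-3*j^2 + 2*j - (j - 2)*(3*j - 1) - 8) + (j - 2)*(3*j^2 - 2*j + 8)^2)/(j^3*(j^2 - j + 8)^3)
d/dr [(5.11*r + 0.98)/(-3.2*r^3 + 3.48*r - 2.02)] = (-16.352*r^3 + 17.7828*r + (5.11*r + 0.98)*(9.6*r^2 - 3.48) - 10.3222)/(3.2*r^3 - 3.48*r + 2.02)^2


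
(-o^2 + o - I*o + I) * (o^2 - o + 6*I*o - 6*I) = -o^4 + 2*o^3 - 7*I*o^3 + 5*o^2 + 14*I*o^2 - 12*o - 7*I*o + 6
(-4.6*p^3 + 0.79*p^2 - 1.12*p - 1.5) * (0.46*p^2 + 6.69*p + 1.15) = -2.116*p^5 - 30.4106*p^4 - 0.520099999999998*p^3 - 7.2743*p^2 - 11.323*p - 1.725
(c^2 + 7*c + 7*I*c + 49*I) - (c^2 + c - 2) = 6*c + 7*I*c + 2 + 49*I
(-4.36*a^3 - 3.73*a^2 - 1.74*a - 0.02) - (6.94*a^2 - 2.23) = -4.36*a^3 - 10.67*a^2 - 1.74*a + 2.21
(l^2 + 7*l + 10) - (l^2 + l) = 6*l + 10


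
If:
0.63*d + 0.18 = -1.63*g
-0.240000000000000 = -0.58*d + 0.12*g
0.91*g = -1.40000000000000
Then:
No Solution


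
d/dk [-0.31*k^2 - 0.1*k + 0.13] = -0.62*k - 0.1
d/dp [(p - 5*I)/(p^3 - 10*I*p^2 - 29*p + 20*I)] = (-2*p + 5*I)/(p^4 - 10*I*p^3 - 33*p^2 + 40*I*p + 16)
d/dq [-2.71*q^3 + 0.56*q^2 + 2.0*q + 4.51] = -8.13*q^2 + 1.12*q + 2.0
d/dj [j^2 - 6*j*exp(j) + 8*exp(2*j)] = -6*j*exp(j) + 2*j + 16*exp(2*j) - 6*exp(j)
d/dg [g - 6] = 1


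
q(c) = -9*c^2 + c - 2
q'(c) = 1 - 18*c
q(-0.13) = -2.28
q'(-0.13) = 3.34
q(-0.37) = -3.60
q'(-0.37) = 7.66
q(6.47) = -372.28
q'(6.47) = -115.46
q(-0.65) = -6.45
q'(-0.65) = 12.70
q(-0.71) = -7.25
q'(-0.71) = 13.78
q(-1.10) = -13.99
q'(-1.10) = 20.80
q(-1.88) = -35.69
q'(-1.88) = 34.84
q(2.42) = -52.29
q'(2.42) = -42.56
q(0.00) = -2.00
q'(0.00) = 1.00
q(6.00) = -320.00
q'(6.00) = -107.00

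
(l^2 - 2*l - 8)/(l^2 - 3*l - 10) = (l - 4)/(l - 5)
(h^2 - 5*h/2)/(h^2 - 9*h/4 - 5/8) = 4*h/(4*h + 1)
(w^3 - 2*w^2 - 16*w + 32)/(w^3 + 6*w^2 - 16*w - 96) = (w - 2)/(w + 6)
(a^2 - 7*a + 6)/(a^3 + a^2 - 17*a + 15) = (a - 6)/(a^2 + 2*a - 15)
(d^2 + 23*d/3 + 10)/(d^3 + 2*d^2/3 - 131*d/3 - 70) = 1/(d - 7)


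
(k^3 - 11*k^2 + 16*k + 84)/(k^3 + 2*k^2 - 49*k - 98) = (k - 6)/(k + 7)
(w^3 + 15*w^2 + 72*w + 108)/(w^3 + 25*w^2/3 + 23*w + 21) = 3*(w^2 + 12*w + 36)/(3*w^2 + 16*w + 21)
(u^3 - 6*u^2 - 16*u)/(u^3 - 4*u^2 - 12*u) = (u - 8)/(u - 6)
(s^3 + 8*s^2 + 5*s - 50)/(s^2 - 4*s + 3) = (s^3 + 8*s^2 + 5*s - 50)/(s^2 - 4*s + 3)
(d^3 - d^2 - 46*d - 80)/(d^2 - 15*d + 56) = (d^2 + 7*d + 10)/(d - 7)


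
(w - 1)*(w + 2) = w^2 + w - 2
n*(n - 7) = n^2 - 7*n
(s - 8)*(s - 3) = s^2 - 11*s + 24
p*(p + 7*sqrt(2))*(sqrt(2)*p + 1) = sqrt(2)*p^3 + 15*p^2 + 7*sqrt(2)*p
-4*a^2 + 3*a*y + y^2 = (-a + y)*(4*a + y)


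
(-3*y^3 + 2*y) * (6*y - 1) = -18*y^4 + 3*y^3 + 12*y^2 - 2*y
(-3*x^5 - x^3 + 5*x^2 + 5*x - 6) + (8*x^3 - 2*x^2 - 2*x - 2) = -3*x^5 + 7*x^3 + 3*x^2 + 3*x - 8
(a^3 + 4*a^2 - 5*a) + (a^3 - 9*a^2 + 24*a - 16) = 2*a^3 - 5*a^2 + 19*a - 16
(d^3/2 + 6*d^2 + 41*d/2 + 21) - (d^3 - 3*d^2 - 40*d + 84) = -d^3/2 + 9*d^2 + 121*d/2 - 63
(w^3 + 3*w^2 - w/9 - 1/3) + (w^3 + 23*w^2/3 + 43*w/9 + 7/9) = 2*w^3 + 32*w^2/3 + 14*w/3 + 4/9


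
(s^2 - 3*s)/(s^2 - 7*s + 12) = s/(s - 4)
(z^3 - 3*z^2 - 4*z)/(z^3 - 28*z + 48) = z*(z + 1)/(z^2 + 4*z - 12)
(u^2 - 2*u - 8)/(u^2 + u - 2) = (u - 4)/(u - 1)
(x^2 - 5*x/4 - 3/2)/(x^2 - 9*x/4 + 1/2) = (4*x + 3)/(4*x - 1)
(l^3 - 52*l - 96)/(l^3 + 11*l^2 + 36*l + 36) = (l - 8)/(l + 3)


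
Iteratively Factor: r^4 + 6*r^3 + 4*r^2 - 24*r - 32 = (r + 2)*(r^3 + 4*r^2 - 4*r - 16) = (r + 2)^2*(r^2 + 2*r - 8) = (r - 2)*(r + 2)^2*(r + 4)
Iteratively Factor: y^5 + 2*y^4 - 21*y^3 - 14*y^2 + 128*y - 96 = (y - 1)*(y^4 + 3*y^3 - 18*y^2 - 32*y + 96) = (y - 1)*(y + 4)*(y^3 - y^2 - 14*y + 24) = (y - 3)*(y - 1)*(y + 4)*(y^2 + 2*y - 8) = (y - 3)*(y - 1)*(y + 4)^2*(y - 2)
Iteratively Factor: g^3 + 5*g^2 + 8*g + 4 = (g + 2)*(g^2 + 3*g + 2) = (g + 1)*(g + 2)*(g + 2)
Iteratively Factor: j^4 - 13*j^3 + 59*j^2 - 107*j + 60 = (j - 3)*(j^3 - 10*j^2 + 29*j - 20) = (j - 5)*(j - 3)*(j^2 - 5*j + 4) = (j - 5)*(j - 4)*(j - 3)*(j - 1)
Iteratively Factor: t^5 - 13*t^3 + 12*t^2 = (t - 3)*(t^4 + 3*t^3 - 4*t^2) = (t - 3)*(t + 4)*(t^3 - t^2) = t*(t - 3)*(t + 4)*(t^2 - t) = t^2*(t - 3)*(t + 4)*(t - 1)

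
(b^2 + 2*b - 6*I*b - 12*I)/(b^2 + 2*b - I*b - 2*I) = (b - 6*I)/(b - I)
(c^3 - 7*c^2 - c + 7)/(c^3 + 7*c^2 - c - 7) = (c - 7)/(c + 7)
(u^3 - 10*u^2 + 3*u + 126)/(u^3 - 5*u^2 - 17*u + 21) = (u - 6)/(u - 1)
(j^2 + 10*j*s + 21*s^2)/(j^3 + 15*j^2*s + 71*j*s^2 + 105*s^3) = 1/(j + 5*s)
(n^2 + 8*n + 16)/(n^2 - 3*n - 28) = (n + 4)/(n - 7)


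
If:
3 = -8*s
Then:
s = -3/8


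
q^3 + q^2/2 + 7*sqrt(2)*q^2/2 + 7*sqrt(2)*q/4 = q*(q + 1/2)*(q + 7*sqrt(2)/2)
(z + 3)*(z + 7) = z^2 + 10*z + 21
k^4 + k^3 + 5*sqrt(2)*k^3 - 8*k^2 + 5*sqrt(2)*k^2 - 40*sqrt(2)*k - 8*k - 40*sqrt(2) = (k + 1)*(k - 2*sqrt(2))*(k + 2*sqrt(2))*(k + 5*sqrt(2))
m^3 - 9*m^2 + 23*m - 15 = (m - 5)*(m - 3)*(m - 1)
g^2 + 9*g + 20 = (g + 4)*(g + 5)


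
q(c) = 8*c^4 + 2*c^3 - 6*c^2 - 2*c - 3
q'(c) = 32*c^3 + 6*c^2 - 12*c - 2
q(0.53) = -4.82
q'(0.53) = -1.91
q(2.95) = 596.10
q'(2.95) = 836.33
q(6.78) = 17235.71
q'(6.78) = 10165.75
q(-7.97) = 30898.53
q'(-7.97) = -15725.60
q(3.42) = 1094.43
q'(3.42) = 1307.19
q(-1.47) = 17.98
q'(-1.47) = -73.04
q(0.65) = -4.86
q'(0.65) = 1.52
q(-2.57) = 277.56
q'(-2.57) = -474.72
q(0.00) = -3.00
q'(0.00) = -2.00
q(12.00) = 168453.00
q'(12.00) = 56014.00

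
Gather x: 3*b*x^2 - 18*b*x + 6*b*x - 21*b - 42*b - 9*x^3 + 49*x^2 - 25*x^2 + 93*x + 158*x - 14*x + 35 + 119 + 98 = -63*b - 9*x^3 + x^2*(3*b + 24) + x*(237 - 12*b) + 252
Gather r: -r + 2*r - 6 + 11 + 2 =r + 7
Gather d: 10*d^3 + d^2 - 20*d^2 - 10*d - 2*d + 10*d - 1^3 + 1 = 10*d^3 - 19*d^2 - 2*d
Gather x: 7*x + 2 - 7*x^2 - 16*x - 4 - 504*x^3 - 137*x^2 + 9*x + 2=-504*x^3 - 144*x^2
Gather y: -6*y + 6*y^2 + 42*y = 6*y^2 + 36*y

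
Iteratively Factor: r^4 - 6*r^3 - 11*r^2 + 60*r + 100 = (r + 2)*(r^3 - 8*r^2 + 5*r + 50) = (r + 2)^2*(r^2 - 10*r + 25) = (r - 5)*(r + 2)^2*(r - 5)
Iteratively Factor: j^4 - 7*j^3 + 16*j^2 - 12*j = (j - 2)*(j^3 - 5*j^2 + 6*j) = (j - 3)*(j - 2)*(j^2 - 2*j) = j*(j - 3)*(j - 2)*(j - 2)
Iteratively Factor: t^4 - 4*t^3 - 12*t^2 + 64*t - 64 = (t - 2)*(t^3 - 2*t^2 - 16*t + 32) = (t - 4)*(t - 2)*(t^2 + 2*t - 8) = (t - 4)*(t - 2)*(t + 4)*(t - 2)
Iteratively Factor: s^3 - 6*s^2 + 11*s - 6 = (s - 2)*(s^2 - 4*s + 3) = (s - 3)*(s - 2)*(s - 1)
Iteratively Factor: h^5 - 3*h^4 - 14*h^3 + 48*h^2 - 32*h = (h + 4)*(h^4 - 7*h^3 + 14*h^2 - 8*h) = h*(h + 4)*(h^3 - 7*h^2 + 14*h - 8) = h*(h - 4)*(h + 4)*(h^2 - 3*h + 2) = h*(h - 4)*(h - 1)*(h + 4)*(h - 2)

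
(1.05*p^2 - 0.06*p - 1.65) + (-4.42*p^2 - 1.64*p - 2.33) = -3.37*p^2 - 1.7*p - 3.98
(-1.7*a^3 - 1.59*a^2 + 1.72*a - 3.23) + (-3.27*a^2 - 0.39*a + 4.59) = -1.7*a^3 - 4.86*a^2 + 1.33*a + 1.36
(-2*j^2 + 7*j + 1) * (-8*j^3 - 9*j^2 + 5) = 16*j^5 - 38*j^4 - 71*j^3 - 19*j^2 + 35*j + 5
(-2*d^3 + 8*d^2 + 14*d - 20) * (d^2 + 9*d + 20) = -2*d^5 - 10*d^4 + 46*d^3 + 266*d^2 + 100*d - 400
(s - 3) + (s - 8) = 2*s - 11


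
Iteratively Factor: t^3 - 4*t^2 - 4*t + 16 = (t - 2)*(t^2 - 2*t - 8) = (t - 2)*(t + 2)*(t - 4)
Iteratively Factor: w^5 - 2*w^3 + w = (w + 1)*(w^4 - w^3 - w^2 + w) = (w - 1)*(w + 1)*(w^3 - w) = w*(w - 1)*(w + 1)*(w^2 - 1) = w*(w - 1)*(w + 1)^2*(w - 1)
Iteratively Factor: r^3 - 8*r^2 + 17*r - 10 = (r - 1)*(r^2 - 7*r + 10) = (r - 2)*(r - 1)*(r - 5)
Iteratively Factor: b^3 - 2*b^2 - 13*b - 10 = (b + 2)*(b^2 - 4*b - 5) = (b - 5)*(b + 2)*(b + 1)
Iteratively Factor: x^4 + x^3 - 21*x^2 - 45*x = (x + 3)*(x^3 - 2*x^2 - 15*x) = x*(x + 3)*(x^2 - 2*x - 15) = x*(x - 5)*(x + 3)*(x + 3)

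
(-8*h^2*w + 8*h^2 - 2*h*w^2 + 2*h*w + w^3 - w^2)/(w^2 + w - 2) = (-8*h^2 - 2*h*w + w^2)/(w + 2)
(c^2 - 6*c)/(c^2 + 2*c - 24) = c*(c - 6)/(c^2 + 2*c - 24)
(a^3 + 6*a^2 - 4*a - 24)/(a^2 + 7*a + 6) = (a^2 - 4)/(a + 1)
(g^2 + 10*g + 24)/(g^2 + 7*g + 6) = (g + 4)/(g + 1)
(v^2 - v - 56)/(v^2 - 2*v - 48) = (v + 7)/(v + 6)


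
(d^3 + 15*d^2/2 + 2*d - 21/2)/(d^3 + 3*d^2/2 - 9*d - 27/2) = (d^2 + 6*d - 7)/(d^2 - 9)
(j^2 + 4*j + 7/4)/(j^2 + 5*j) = (j^2 + 4*j + 7/4)/(j*(j + 5))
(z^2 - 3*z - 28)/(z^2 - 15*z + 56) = (z + 4)/(z - 8)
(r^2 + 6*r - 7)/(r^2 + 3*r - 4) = (r + 7)/(r + 4)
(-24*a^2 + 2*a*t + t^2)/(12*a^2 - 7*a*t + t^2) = (6*a + t)/(-3*a + t)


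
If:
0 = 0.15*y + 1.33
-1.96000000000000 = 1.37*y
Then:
No Solution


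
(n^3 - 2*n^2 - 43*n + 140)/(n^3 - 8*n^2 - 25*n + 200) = (n^2 + 3*n - 28)/(n^2 - 3*n - 40)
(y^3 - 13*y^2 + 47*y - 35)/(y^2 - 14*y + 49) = (y^2 - 6*y + 5)/(y - 7)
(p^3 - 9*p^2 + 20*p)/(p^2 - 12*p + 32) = p*(p - 5)/(p - 8)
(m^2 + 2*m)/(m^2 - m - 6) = m/(m - 3)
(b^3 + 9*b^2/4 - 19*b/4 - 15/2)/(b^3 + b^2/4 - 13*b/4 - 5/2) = (b + 3)/(b + 1)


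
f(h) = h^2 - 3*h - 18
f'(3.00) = 3.00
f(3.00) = -18.00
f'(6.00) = 9.00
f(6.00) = 0.00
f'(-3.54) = -10.08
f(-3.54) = 5.15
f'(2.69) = 2.38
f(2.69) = -18.83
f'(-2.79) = -8.58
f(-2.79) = -1.85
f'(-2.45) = -7.90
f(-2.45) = -4.65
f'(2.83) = 2.66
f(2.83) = -18.48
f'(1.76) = 0.52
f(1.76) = -20.18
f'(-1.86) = -6.72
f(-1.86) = -8.96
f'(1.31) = -0.38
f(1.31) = -20.21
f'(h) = 2*h - 3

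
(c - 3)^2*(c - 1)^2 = c^4 - 8*c^3 + 22*c^2 - 24*c + 9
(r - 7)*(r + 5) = r^2 - 2*r - 35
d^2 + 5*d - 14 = (d - 2)*(d + 7)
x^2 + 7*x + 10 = (x + 2)*(x + 5)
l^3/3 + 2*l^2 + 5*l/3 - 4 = (l/3 + 1)*(l - 1)*(l + 4)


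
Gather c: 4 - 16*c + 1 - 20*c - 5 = -36*c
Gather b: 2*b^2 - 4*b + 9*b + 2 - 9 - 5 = 2*b^2 + 5*b - 12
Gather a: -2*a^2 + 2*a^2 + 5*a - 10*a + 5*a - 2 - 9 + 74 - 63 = 0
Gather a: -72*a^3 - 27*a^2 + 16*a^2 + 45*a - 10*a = -72*a^3 - 11*a^2 + 35*a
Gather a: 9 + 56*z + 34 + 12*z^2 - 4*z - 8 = 12*z^2 + 52*z + 35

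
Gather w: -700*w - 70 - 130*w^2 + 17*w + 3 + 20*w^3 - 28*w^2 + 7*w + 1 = 20*w^3 - 158*w^2 - 676*w - 66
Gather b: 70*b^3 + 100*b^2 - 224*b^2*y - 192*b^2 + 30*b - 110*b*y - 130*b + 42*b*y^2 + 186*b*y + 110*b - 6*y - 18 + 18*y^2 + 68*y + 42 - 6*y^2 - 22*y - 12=70*b^3 + b^2*(-224*y - 92) + b*(42*y^2 + 76*y + 10) + 12*y^2 + 40*y + 12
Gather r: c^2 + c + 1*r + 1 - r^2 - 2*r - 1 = c^2 + c - r^2 - r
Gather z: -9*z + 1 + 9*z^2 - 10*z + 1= 9*z^2 - 19*z + 2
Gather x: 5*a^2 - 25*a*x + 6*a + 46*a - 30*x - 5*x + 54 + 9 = 5*a^2 + 52*a + x*(-25*a - 35) + 63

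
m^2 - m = m*(m - 1)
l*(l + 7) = l^2 + 7*l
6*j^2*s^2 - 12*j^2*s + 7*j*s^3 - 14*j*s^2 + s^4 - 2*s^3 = s*(j + s)*(6*j + s)*(s - 2)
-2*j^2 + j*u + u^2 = (-j + u)*(2*j + u)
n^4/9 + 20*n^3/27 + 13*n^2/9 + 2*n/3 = n*(n/3 + 1)^2*(n + 2/3)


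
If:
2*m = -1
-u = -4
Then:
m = -1/2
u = 4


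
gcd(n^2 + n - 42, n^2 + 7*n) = n + 7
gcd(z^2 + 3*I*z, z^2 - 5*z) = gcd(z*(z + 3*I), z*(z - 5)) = z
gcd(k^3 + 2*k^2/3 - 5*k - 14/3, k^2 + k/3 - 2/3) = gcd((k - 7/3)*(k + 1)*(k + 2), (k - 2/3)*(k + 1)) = k + 1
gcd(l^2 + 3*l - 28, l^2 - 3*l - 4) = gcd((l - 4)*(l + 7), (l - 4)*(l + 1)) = l - 4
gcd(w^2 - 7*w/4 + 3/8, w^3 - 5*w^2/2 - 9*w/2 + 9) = w - 3/2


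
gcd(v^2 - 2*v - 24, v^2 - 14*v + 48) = v - 6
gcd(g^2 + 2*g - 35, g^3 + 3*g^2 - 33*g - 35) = g^2 + 2*g - 35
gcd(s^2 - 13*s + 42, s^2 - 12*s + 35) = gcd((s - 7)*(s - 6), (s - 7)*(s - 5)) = s - 7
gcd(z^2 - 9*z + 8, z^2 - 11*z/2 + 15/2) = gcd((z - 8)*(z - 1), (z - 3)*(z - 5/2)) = 1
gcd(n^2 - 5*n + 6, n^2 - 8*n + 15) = n - 3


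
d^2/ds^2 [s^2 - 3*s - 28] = 2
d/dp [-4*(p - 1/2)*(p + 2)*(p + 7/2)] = -12*p^2 - 40*p - 17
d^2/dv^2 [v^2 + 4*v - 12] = 2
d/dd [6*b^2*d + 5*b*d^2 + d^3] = 6*b^2 + 10*b*d + 3*d^2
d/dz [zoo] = 0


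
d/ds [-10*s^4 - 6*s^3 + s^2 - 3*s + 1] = -40*s^3 - 18*s^2 + 2*s - 3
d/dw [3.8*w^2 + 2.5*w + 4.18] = 7.6*w + 2.5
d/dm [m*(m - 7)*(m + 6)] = 3*m^2 - 2*m - 42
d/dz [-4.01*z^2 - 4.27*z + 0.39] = -8.02*z - 4.27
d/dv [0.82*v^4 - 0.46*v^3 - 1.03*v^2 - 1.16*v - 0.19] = 3.28*v^3 - 1.38*v^2 - 2.06*v - 1.16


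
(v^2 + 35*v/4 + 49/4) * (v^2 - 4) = v^4 + 35*v^3/4 + 33*v^2/4 - 35*v - 49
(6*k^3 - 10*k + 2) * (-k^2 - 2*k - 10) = -6*k^5 - 12*k^4 - 50*k^3 + 18*k^2 + 96*k - 20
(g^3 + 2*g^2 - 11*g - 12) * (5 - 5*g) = -5*g^4 - 5*g^3 + 65*g^2 + 5*g - 60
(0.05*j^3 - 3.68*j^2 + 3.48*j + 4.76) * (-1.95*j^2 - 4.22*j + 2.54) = -0.0975*j^5 + 6.965*j^4 + 8.8706*j^3 - 33.3148*j^2 - 11.248*j + 12.0904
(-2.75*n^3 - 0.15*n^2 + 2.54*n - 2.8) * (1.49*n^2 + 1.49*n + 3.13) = -4.0975*n^5 - 4.321*n^4 - 5.0464*n^3 - 0.8569*n^2 + 3.7782*n - 8.764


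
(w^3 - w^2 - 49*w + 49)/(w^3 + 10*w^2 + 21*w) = (w^2 - 8*w + 7)/(w*(w + 3))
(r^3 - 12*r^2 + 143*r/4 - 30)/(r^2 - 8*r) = r - 4 + 15/(4*r)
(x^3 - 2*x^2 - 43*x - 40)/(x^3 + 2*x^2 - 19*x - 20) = (x - 8)/(x - 4)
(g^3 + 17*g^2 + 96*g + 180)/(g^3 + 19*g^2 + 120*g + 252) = (g + 5)/(g + 7)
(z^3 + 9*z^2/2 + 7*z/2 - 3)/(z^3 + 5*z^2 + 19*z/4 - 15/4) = 2*(z + 2)/(2*z + 5)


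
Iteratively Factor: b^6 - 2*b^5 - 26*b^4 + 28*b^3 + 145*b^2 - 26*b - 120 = (b - 5)*(b^5 + 3*b^4 - 11*b^3 - 27*b^2 + 10*b + 24) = (b - 5)*(b - 1)*(b^4 + 4*b^3 - 7*b^2 - 34*b - 24) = (b - 5)*(b - 1)*(b + 4)*(b^3 - 7*b - 6) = (b - 5)*(b - 1)*(b + 1)*(b + 4)*(b^2 - b - 6) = (b - 5)*(b - 3)*(b - 1)*(b + 1)*(b + 4)*(b + 2)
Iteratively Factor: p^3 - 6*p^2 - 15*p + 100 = (p - 5)*(p^2 - p - 20) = (p - 5)^2*(p + 4)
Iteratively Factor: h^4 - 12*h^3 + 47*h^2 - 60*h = (h - 4)*(h^3 - 8*h^2 + 15*h) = (h - 5)*(h - 4)*(h^2 - 3*h) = (h - 5)*(h - 4)*(h - 3)*(h)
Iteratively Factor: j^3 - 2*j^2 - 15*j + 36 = (j + 4)*(j^2 - 6*j + 9) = (j - 3)*(j + 4)*(j - 3)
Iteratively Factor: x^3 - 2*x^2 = (x)*(x^2 - 2*x) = x^2*(x - 2)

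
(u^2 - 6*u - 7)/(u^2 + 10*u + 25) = (u^2 - 6*u - 7)/(u^2 + 10*u + 25)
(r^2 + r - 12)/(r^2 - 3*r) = (r + 4)/r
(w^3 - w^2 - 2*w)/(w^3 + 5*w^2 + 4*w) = (w - 2)/(w + 4)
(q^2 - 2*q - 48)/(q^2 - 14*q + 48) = (q + 6)/(q - 6)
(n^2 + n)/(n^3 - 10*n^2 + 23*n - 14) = n*(n + 1)/(n^3 - 10*n^2 + 23*n - 14)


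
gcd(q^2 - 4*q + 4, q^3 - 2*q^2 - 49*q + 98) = q - 2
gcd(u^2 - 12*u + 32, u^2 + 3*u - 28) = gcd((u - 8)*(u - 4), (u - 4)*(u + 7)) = u - 4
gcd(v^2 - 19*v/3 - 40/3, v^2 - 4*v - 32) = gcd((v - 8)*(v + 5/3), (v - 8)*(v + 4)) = v - 8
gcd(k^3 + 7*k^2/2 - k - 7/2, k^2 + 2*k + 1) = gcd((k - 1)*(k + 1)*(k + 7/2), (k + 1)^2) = k + 1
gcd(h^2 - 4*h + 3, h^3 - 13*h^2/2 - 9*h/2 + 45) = h - 3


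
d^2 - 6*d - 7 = (d - 7)*(d + 1)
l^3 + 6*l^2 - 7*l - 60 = (l - 3)*(l + 4)*(l + 5)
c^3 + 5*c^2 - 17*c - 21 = (c - 3)*(c + 1)*(c + 7)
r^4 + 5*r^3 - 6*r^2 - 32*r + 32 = (r - 2)*(r - 1)*(r + 4)^2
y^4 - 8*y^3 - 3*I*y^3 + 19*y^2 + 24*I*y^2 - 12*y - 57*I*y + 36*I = (y - 4)*(y - 3)*(y - 1)*(y - 3*I)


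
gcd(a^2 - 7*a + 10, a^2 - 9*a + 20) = a - 5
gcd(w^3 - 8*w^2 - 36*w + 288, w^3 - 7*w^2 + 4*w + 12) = w - 6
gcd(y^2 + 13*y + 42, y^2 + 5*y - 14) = y + 7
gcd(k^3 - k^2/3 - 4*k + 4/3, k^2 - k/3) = k - 1/3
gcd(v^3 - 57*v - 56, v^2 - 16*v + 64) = v - 8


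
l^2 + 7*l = l*(l + 7)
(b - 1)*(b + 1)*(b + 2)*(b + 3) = b^4 + 5*b^3 + 5*b^2 - 5*b - 6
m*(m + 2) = m^2 + 2*m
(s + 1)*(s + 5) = s^2 + 6*s + 5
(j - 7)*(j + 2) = j^2 - 5*j - 14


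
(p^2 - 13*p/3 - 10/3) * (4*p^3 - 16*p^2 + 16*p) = 4*p^5 - 100*p^4/3 + 72*p^3 - 16*p^2 - 160*p/3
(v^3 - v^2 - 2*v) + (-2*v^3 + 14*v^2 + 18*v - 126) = -v^3 + 13*v^2 + 16*v - 126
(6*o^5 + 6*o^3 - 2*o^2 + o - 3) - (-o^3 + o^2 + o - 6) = 6*o^5 + 7*o^3 - 3*o^2 + 3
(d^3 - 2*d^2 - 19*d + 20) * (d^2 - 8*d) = d^5 - 10*d^4 - 3*d^3 + 172*d^2 - 160*d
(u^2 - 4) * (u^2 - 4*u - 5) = u^4 - 4*u^3 - 9*u^2 + 16*u + 20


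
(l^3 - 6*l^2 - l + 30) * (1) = l^3 - 6*l^2 - l + 30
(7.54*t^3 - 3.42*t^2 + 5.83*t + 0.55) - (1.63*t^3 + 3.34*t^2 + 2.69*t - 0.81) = 5.91*t^3 - 6.76*t^2 + 3.14*t + 1.36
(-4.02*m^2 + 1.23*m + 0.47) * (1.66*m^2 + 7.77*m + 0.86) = -6.6732*m^4 - 29.1936*m^3 + 6.8801*m^2 + 4.7097*m + 0.4042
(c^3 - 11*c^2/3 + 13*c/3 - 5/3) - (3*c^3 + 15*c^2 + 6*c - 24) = -2*c^3 - 56*c^2/3 - 5*c/3 + 67/3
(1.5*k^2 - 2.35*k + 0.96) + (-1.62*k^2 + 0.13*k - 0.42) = -0.12*k^2 - 2.22*k + 0.54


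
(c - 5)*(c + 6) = c^2 + c - 30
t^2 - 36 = (t - 6)*(t + 6)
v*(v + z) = v^2 + v*z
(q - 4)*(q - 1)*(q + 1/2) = q^3 - 9*q^2/2 + 3*q/2 + 2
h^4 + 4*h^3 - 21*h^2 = h^2*(h - 3)*(h + 7)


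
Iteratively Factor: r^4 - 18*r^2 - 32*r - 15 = (r + 1)*(r^3 - r^2 - 17*r - 15) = (r + 1)^2*(r^2 - 2*r - 15) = (r + 1)^2*(r + 3)*(r - 5)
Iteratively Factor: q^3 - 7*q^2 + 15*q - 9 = (q - 3)*(q^2 - 4*q + 3) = (q - 3)^2*(q - 1)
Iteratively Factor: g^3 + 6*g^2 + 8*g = (g + 2)*(g^2 + 4*g) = (g + 2)*(g + 4)*(g)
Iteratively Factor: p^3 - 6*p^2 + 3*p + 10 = (p - 2)*(p^2 - 4*p - 5) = (p - 2)*(p + 1)*(p - 5)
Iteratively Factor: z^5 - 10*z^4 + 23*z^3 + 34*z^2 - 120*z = (z)*(z^4 - 10*z^3 + 23*z^2 + 34*z - 120) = z*(z - 3)*(z^3 - 7*z^2 + 2*z + 40) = z*(z - 5)*(z - 3)*(z^2 - 2*z - 8) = z*(z - 5)*(z - 4)*(z - 3)*(z + 2)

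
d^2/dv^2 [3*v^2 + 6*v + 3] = 6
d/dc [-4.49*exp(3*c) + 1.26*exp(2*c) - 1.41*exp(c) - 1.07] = (-13.47*exp(2*c) + 2.52*exp(c) - 1.41)*exp(c)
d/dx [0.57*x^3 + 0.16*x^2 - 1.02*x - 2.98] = 1.71*x^2 + 0.32*x - 1.02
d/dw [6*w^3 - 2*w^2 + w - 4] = 18*w^2 - 4*w + 1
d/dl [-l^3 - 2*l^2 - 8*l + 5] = -3*l^2 - 4*l - 8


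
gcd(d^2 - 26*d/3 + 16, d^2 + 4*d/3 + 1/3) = 1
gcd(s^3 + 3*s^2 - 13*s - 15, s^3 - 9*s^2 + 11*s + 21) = s^2 - 2*s - 3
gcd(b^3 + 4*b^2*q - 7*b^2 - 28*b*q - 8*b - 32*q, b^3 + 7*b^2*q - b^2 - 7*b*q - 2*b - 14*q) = b + 1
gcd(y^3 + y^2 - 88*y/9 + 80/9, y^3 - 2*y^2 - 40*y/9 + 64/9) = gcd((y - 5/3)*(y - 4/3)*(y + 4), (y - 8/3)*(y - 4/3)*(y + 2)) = y - 4/3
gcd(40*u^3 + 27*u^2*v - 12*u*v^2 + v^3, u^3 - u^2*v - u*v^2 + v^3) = u + v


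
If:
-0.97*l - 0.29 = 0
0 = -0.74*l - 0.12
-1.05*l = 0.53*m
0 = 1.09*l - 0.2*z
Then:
No Solution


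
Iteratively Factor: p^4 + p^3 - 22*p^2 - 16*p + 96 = (p - 4)*(p^3 + 5*p^2 - 2*p - 24) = (p - 4)*(p - 2)*(p^2 + 7*p + 12) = (p - 4)*(p - 2)*(p + 3)*(p + 4)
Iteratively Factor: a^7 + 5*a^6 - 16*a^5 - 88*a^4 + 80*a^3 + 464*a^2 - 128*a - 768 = (a + 2)*(a^6 + 3*a^5 - 22*a^4 - 44*a^3 + 168*a^2 + 128*a - 384) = (a - 2)*(a + 2)*(a^5 + 5*a^4 - 12*a^3 - 68*a^2 + 32*a + 192) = (a - 2)*(a + 2)*(a + 4)*(a^4 + a^3 - 16*a^2 - 4*a + 48) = (a - 3)*(a - 2)*(a + 2)*(a + 4)*(a^3 + 4*a^2 - 4*a - 16) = (a - 3)*(a - 2)^2*(a + 2)*(a + 4)*(a^2 + 6*a + 8) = (a - 3)*(a - 2)^2*(a + 2)^2*(a + 4)*(a + 4)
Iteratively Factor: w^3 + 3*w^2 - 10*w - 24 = (w + 4)*(w^2 - w - 6) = (w - 3)*(w + 4)*(w + 2)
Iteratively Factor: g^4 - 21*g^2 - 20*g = (g + 1)*(g^3 - g^2 - 20*g) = (g - 5)*(g + 1)*(g^2 + 4*g) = g*(g - 5)*(g + 1)*(g + 4)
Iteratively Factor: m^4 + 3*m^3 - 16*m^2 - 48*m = (m + 3)*(m^3 - 16*m) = m*(m + 3)*(m^2 - 16) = m*(m - 4)*(m + 3)*(m + 4)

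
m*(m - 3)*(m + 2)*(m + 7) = m^4 + 6*m^3 - 13*m^2 - 42*m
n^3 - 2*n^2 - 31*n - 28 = (n - 7)*(n + 1)*(n + 4)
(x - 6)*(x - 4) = x^2 - 10*x + 24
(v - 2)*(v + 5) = v^2 + 3*v - 10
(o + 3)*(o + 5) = o^2 + 8*o + 15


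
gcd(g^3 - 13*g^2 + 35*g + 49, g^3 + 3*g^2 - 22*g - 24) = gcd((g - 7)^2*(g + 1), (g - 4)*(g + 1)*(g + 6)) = g + 1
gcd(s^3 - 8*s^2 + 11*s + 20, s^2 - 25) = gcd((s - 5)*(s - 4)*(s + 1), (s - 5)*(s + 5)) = s - 5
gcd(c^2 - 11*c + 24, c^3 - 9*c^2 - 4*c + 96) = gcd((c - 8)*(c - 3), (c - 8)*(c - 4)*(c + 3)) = c - 8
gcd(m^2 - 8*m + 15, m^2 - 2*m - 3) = m - 3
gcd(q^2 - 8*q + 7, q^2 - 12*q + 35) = q - 7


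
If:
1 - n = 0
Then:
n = 1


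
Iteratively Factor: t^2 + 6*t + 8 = (t + 4)*(t + 2)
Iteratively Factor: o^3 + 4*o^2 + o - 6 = (o + 3)*(o^2 + o - 2) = (o + 2)*(o + 3)*(o - 1)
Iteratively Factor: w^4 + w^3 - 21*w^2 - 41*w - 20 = (w - 5)*(w^3 + 6*w^2 + 9*w + 4) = (w - 5)*(w + 1)*(w^2 + 5*w + 4) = (w - 5)*(w + 1)^2*(w + 4)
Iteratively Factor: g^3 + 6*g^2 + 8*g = (g)*(g^2 + 6*g + 8) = g*(g + 2)*(g + 4)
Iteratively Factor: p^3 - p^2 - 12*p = (p + 3)*(p^2 - 4*p) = p*(p + 3)*(p - 4)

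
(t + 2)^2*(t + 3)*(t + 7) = t^4 + 14*t^3 + 65*t^2 + 124*t + 84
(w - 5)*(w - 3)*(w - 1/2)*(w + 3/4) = w^4 - 31*w^3/4 + 101*w^2/8 + 27*w/4 - 45/8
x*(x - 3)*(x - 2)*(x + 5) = x^4 - 19*x^2 + 30*x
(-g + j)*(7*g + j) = -7*g^2 + 6*g*j + j^2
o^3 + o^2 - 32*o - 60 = (o - 6)*(o + 2)*(o + 5)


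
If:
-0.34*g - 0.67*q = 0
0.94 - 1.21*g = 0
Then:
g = 0.78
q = -0.39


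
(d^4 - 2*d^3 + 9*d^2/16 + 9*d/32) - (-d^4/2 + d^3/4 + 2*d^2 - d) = 3*d^4/2 - 9*d^3/4 - 23*d^2/16 + 41*d/32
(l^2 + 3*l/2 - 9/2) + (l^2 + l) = 2*l^2 + 5*l/2 - 9/2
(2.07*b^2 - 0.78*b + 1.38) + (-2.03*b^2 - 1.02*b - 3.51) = 0.04*b^2 - 1.8*b - 2.13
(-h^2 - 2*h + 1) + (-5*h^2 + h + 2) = -6*h^2 - h + 3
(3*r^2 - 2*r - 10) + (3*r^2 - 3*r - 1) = 6*r^2 - 5*r - 11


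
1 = 1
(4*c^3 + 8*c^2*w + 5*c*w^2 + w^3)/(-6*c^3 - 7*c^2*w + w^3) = (2*c + w)/(-3*c + w)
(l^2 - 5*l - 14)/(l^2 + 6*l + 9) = (l^2 - 5*l - 14)/(l^2 + 6*l + 9)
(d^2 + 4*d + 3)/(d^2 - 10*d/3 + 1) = 3*(d^2 + 4*d + 3)/(3*d^2 - 10*d + 3)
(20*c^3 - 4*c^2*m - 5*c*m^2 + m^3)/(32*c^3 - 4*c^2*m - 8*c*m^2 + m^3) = (5*c - m)/(8*c - m)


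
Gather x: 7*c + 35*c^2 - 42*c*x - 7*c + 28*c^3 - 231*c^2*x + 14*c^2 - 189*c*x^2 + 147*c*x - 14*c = 28*c^3 + 49*c^2 - 189*c*x^2 - 14*c + x*(-231*c^2 + 105*c)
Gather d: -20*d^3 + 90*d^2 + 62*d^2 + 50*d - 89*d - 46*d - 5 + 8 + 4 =-20*d^3 + 152*d^2 - 85*d + 7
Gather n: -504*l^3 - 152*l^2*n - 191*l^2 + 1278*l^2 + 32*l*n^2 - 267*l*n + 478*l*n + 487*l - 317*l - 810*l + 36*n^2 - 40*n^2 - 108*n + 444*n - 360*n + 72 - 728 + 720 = -504*l^3 + 1087*l^2 - 640*l + n^2*(32*l - 4) + n*(-152*l^2 + 211*l - 24) + 64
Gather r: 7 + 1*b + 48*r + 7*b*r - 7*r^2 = b - 7*r^2 + r*(7*b + 48) + 7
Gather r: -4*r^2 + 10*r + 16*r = -4*r^2 + 26*r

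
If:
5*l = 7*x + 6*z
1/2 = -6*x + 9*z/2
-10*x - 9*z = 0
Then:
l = -1/330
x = -1/22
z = 5/99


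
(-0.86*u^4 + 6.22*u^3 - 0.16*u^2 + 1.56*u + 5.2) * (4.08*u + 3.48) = -3.5088*u^5 + 22.3848*u^4 + 20.9928*u^3 + 5.808*u^2 + 26.6448*u + 18.096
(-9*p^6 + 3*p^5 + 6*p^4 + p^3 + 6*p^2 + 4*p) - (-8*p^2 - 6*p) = -9*p^6 + 3*p^5 + 6*p^4 + p^3 + 14*p^2 + 10*p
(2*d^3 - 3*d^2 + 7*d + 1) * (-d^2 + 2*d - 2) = -2*d^5 + 7*d^4 - 17*d^3 + 19*d^2 - 12*d - 2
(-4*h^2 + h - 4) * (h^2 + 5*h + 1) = -4*h^4 - 19*h^3 - 3*h^2 - 19*h - 4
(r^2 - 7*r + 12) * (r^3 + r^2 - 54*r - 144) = r^5 - 6*r^4 - 49*r^3 + 246*r^2 + 360*r - 1728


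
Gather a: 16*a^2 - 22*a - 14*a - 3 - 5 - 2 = 16*a^2 - 36*a - 10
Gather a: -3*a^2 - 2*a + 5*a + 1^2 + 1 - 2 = -3*a^2 + 3*a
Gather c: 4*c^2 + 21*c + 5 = 4*c^2 + 21*c + 5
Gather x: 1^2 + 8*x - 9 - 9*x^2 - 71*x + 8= -9*x^2 - 63*x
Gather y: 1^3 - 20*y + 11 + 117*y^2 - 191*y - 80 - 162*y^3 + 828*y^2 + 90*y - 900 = -162*y^3 + 945*y^2 - 121*y - 968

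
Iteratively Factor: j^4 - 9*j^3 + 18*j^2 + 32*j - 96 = (j - 3)*(j^3 - 6*j^2 + 32) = (j - 3)*(j + 2)*(j^2 - 8*j + 16) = (j - 4)*(j - 3)*(j + 2)*(j - 4)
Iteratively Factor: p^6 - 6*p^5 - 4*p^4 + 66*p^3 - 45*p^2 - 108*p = (p - 3)*(p^5 - 3*p^4 - 13*p^3 + 27*p^2 + 36*p) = (p - 3)*(p + 1)*(p^4 - 4*p^3 - 9*p^2 + 36*p) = (p - 3)^2*(p + 1)*(p^3 - p^2 - 12*p) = (p - 4)*(p - 3)^2*(p + 1)*(p^2 + 3*p) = p*(p - 4)*(p - 3)^2*(p + 1)*(p + 3)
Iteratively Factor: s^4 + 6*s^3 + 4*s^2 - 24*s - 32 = (s - 2)*(s^3 + 8*s^2 + 20*s + 16) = (s - 2)*(s + 4)*(s^2 + 4*s + 4) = (s - 2)*(s + 2)*(s + 4)*(s + 2)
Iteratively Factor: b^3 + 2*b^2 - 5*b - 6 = (b - 2)*(b^2 + 4*b + 3) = (b - 2)*(b + 3)*(b + 1)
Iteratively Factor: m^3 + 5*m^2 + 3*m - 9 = (m - 1)*(m^2 + 6*m + 9) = (m - 1)*(m + 3)*(m + 3)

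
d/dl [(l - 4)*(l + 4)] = 2*l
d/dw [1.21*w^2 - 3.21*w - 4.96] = 2.42*w - 3.21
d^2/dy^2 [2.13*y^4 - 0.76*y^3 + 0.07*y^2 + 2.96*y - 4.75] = 25.56*y^2 - 4.56*y + 0.14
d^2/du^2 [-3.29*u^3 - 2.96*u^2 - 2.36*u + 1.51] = -19.74*u - 5.92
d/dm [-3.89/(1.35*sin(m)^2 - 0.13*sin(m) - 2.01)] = (10.503*sin(m) - 0.5057)*cos(m)/(-1.35*sin(m)^2 + 0.13*sin(m) + 2.01)^2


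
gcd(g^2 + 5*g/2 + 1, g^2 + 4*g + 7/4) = g + 1/2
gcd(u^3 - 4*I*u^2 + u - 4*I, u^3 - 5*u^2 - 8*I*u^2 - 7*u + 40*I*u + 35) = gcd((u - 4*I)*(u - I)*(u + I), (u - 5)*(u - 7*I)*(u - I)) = u - I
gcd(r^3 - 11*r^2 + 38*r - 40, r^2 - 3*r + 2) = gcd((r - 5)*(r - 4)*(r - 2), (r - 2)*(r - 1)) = r - 2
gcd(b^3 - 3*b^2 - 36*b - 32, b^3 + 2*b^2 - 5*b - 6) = b + 1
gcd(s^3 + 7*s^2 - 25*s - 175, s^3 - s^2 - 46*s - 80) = s + 5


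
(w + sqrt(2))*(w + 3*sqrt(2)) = w^2 + 4*sqrt(2)*w + 6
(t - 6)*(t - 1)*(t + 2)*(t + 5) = t^4 - 33*t^2 - 28*t + 60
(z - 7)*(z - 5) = z^2 - 12*z + 35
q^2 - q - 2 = (q - 2)*(q + 1)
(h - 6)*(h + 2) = h^2 - 4*h - 12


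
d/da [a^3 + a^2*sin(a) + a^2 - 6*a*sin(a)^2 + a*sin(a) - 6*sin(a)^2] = a^2*cos(a) + 3*a^2 + 2*a*sin(a) - 6*a*sin(2*a) + a*cos(a) + 2*a - 6*sin(a)^2 + sin(a) - 6*sin(2*a)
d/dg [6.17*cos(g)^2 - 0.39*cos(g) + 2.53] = (0.39 - 12.34*cos(g))*sin(g)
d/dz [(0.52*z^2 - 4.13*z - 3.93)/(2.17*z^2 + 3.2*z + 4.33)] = (10.6261*z^2 + 21.5594*z - 5.3069)/(4.7089*z^4 + 13.888*z^3 + 29.0322*z^2 + 27.712*z + 18.7489)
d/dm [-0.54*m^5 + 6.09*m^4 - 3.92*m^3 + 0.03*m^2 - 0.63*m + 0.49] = -2.7*m^4 + 24.36*m^3 - 11.76*m^2 + 0.06*m - 0.63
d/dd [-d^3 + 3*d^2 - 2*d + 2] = -3*d^2 + 6*d - 2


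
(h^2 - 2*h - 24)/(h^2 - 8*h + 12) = (h + 4)/(h - 2)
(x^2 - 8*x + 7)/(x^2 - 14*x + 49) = (x - 1)/(x - 7)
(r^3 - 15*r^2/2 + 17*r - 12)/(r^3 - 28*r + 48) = (r - 3/2)/(r + 6)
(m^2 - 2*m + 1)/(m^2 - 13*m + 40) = (m^2 - 2*m + 1)/(m^2 - 13*m + 40)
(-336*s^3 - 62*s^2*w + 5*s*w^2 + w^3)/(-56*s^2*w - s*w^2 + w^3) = (6*s + w)/w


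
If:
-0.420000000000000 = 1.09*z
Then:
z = -0.39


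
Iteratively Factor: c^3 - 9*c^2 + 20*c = (c - 4)*(c^2 - 5*c) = (c - 5)*(c - 4)*(c)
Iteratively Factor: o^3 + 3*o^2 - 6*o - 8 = (o + 1)*(o^2 + 2*o - 8) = (o - 2)*(o + 1)*(o + 4)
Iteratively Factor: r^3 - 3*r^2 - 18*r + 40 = (r - 5)*(r^2 + 2*r - 8) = (r - 5)*(r - 2)*(r + 4)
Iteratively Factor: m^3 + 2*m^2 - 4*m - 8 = (m + 2)*(m^2 - 4) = (m - 2)*(m + 2)*(m + 2)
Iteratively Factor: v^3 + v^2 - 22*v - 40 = (v + 2)*(v^2 - v - 20) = (v - 5)*(v + 2)*(v + 4)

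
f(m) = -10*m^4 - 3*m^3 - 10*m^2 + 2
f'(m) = -40*m^3 - 9*m^2 - 20*m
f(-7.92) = -38480.90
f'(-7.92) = 19465.59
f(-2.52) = -416.77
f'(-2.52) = 633.37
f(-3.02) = -838.39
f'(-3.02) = 1080.06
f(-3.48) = -1459.29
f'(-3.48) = 1646.37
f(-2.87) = -687.91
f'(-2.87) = 928.86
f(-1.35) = -42.06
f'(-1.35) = 109.01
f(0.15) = 1.76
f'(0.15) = -3.34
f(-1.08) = -19.49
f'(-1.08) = 61.49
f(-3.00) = -817.00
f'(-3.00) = 1059.00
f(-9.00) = -64231.00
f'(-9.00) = 28611.00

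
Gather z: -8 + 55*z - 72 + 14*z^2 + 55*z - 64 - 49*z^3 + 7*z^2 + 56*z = -49*z^3 + 21*z^2 + 166*z - 144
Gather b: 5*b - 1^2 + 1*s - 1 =5*b + s - 2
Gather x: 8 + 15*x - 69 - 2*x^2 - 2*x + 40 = -2*x^2 + 13*x - 21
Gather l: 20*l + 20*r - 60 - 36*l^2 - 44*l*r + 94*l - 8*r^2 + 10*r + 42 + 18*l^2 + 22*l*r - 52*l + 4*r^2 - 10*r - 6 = -18*l^2 + l*(62 - 22*r) - 4*r^2 + 20*r - 24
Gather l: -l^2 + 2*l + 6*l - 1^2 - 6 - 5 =-l^2 + 8*l - 12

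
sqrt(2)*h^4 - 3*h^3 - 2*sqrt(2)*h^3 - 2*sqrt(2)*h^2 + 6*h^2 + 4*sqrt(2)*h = h*(h - 2)*(h - 2*sqrt(2))*(sqrt(2)*h + 1)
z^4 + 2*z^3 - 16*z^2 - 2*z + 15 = (z - 3)*(z - 1)*(z + 1)*(z + 5)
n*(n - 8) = n^2 - 8*n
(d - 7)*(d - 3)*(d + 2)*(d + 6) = d^4 - 2*d^3 - 47*d^2 + 48*d + 252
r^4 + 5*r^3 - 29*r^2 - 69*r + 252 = (r - 3)^2*(r + 4)*(r + 7)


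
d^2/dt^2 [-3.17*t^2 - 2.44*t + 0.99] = -6.34000000000000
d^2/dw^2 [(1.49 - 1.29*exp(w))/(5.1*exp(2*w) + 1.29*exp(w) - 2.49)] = (-33.5529*exp(4*w) + 163.50651*exp(3*w) - 68.88213*exp(2*w) + 74.02194*exp(w) - 3.2121)*exp(w)/(132.651*exp(6*w) + 100.6587*exp(5*w) - 168.83397*exp(4*w) - 96.143571*exp(3*w) + 82.430703*exp(2*w) + 23.994387*exp(w) - 15.438249)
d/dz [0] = 0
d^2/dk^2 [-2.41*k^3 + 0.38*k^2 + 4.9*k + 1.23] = 0.76 - 14.46*k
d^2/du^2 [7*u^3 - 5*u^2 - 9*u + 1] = 42*u - 10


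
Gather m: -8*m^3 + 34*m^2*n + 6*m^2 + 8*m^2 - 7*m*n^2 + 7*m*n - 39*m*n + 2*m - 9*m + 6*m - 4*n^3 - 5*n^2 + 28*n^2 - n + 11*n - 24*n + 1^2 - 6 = -8*m^3 + m^2*(34*n + 14) + m*(-7*n^2 - 32*n - 1) - 4*n^3 + 23*n^2 - 14*n - 5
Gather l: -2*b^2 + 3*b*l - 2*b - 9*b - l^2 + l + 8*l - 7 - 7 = -2*b^2 - 11*b - l^2 + l*(3*b + 9) - 14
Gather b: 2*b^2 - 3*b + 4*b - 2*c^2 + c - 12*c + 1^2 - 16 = 2*b^2 + b - 2*c^2 - 11*c - 15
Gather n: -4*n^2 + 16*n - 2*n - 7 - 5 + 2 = -4*n^2 + 14*n - 10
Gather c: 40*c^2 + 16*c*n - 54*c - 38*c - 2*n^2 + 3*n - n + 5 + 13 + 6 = 40*c^2 + c*(16*n - 92) - 2*n^2 + 2*n + 24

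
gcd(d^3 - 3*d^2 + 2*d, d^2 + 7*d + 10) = 1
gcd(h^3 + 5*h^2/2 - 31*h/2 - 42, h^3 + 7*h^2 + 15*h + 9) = h + 3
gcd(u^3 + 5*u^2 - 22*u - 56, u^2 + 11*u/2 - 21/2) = u + 7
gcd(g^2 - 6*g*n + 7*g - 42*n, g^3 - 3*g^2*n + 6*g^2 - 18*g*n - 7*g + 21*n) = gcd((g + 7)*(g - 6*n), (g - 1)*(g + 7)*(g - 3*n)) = g + 7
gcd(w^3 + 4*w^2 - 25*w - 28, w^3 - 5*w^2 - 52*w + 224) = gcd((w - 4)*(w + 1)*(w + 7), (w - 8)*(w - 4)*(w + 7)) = w^2 + 3*w - 28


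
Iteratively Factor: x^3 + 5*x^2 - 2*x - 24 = (x + 4)*(x^2 + x - 6) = (x - 2)*(x + 4)*(x + 3)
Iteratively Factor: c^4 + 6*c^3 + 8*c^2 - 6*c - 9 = (c + 1)*(c^3 + 5*c^2 + 3*c - 9) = (c - 1)*(c + 1)*(c^2 + 6*c + 9) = (c - 1)*(c + 1)*(c + 3)*(c + 3)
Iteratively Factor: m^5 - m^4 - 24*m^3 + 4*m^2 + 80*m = (m - 2)*(m^4 + m^3 - 22*m^2 - 40*m) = (m - 5)*(m - 2)*(m^3 + 6*m^2 + 8*m) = (m - 5)*(m - 2)*(m + 4)*(m^2 + 2*m) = (m - 5)*(m - 2)*(m + 2)*(m + 4)*(m)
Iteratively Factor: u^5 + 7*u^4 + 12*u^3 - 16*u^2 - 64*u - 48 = (u + 3)*(u^4 + 4*u^3 - 16*u - 16) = (u - 2)*(u + 3)*(u^3 + 6*u^2 + 12*u + 8) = (u - 2)*(u + 2)*(u + 3)*(u^2 + 4*u + 4) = (u - 2)*(u + 2)^2*(u + 3)*(u + 2)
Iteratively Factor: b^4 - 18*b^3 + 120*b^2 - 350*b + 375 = (b - 5)*(b^3 - 13*b^2 + 55*b - 75) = (b - 5)^2*(b^2 - 8*b + 15) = (b - 5)^3*(b - 3)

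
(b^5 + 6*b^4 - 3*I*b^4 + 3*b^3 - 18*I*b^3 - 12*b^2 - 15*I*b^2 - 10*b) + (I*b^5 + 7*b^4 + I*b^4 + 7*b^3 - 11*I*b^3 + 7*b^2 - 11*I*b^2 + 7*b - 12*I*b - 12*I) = b^5 + I*b^5 + 13*b^4 - 2*I*b^4 + 10*b^3 - 29*I*b^3 - 5*b^2 - 26*I*b^2 - 3*b - 12*I*b - 12*I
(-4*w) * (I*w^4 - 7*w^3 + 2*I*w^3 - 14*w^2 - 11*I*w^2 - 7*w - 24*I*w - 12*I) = -4*I*w^5 + 28*w^4 - 8*I*w^4 + 56*w^3 + 44*I*w^3 + 28*w^2 + 96*I*w^2 + 48*I*w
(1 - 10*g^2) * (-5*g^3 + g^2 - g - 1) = 50*g^5 - 10*g^4 + 5*g^3 + 11*g^2 - g - 1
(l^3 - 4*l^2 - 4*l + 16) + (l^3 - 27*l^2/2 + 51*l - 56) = 2*l^3 - 35*l^2/2 + 47*l - 40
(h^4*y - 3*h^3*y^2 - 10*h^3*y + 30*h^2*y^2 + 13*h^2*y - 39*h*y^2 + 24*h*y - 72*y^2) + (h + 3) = h^4*y - 3*h^3*y^2 - 10*h^3*y + 30*h^2*y^2 + 13*h^2*y - 39*h*y^2 + 24*h*y + h - 72*y^2 + 3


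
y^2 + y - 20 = (y - 4)*(y + 5)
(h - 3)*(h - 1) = h^2 - 4*h + 3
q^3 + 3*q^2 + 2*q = q*(q + 1)*(q + 2)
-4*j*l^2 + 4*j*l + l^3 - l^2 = l*(-4*j + l)*(l - 1)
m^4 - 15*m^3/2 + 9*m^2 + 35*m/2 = m*(m - 5)*(m - 7/2)*(m + 1)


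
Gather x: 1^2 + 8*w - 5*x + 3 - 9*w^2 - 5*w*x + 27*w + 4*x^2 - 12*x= -9*w^2 + 35*w + 4*x^2 + x*(-5*w - 17) + 4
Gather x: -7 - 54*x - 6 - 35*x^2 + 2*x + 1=-35*x^2 - 52*x - 12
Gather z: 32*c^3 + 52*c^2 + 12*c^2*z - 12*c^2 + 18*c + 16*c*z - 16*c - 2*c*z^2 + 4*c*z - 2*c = 32*c^3 + 40*c^2 - 2*c*z^2 + z*(12*c^2 + 20*c)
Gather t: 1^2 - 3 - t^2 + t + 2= -t^2 + t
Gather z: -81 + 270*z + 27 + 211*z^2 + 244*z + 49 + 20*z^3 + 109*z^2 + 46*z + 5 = 20*z^3 + 320*z^2 + 560*z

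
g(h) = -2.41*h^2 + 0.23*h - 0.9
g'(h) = 0.23 - 4.82*h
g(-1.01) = -3.59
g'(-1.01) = 5.10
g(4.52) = -49.10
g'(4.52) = -21.56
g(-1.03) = -3.69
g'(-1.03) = 5.19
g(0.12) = -0.91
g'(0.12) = -0.35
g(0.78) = -2.19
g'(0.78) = -3.53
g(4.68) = -52.61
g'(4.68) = -22.33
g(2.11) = -11.14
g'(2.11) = -9.94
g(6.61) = -104.68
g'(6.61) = -31.63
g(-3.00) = -23.28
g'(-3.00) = 14.69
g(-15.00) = -546.60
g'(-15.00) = 72.53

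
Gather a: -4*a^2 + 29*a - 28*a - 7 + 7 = -4*a^2 + a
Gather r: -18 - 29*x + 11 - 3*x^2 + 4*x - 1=-3*x^2 - 25*x - 8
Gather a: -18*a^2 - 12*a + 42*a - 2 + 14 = -18*a^2 + 30*a + 12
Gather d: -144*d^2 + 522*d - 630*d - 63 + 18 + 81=-144*d^2 - 108*d + 36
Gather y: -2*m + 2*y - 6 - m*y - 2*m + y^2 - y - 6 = -4*m + y^2 + y*(1 - m) - 12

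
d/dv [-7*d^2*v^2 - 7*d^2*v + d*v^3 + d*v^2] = d*(-14*d*v - 7*d + 3*v^2 + 2*v)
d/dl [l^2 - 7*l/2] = 2*l - 7/2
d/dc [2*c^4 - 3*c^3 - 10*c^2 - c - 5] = 8*c^3 - 9*c^2 - 20*c - 1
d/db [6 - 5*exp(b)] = -5*exp(b)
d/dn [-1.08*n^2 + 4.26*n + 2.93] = 4.26 - 2.16*n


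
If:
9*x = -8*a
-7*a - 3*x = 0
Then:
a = 0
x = 0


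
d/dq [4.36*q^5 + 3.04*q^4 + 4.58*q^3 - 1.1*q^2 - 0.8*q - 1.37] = 21.8*q^4 + 12.16*q^3 + 13.74*q^2 - 2.2*q - 0.8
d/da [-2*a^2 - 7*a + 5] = -4*a - 7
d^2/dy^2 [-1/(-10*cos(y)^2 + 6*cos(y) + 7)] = 2*(200*sin(y)^4 - 258*sin(y)^2 + 183*cos(y)/2 - 45*cos(3*y)/2 - 48)/(10*sin(y)^2 + 6*cos(y) - 3)^3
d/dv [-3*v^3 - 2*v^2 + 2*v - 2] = -9*v^2 - 4*v + 2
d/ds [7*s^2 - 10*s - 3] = 14*s - 10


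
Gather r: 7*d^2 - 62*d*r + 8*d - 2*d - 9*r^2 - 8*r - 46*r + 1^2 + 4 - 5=7*d^2 + 6*d - 9*r^2 + r*(-62*d - 54)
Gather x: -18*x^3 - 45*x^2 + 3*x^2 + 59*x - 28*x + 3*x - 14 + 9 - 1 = -18*x^3 - 42*x^2 + 34*x - 6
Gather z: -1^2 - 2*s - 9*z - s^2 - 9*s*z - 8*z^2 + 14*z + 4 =-s^2 - 2*s - 8*z^2 + z*(5 - 9*s) + 3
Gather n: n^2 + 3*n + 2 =n^2 + 3*n + 2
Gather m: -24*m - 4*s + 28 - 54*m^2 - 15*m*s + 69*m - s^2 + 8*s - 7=-54*m^2 + m*(45 - 15*s) - s^2 + 4*s + 21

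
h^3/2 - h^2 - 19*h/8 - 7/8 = (h/2 + 1/2)*(h - 7/2)*(h + 1/2)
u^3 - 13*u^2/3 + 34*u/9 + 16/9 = (u - 8/3)*(u - 2)*(u + 1/3)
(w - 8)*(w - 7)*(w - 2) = w^3 - 17*w^2 + 86*w - 112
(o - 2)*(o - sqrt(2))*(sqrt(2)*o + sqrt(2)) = sqrt(2)*o^3 - 2*o^2 - sqrt(2)*o^2 - 2*sqrt(2)*o + 2*o + 4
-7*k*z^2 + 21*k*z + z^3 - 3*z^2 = z*(-7*k + z)*(z - 3)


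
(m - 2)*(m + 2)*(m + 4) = m^3 + 4*m^2 - 4*m - 16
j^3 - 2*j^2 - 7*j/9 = j*(j - 7/3)*(j + 1/3)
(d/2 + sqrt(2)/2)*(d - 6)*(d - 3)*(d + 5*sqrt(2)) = d^4/2 - 9*d^3/2 + 3*sqrt(2)*d^3 - 27*sqrt(2)*d^2 + 14*d^2 - 45*d + 54*sqrt(2)*d + 90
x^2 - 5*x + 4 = (x - 4)*(x - 1)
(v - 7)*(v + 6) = v^2 - v - 42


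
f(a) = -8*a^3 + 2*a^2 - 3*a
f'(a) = -24*a^2 + 4*a - 3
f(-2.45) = 137.00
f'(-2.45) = -156.86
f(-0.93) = 10.95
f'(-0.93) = -27.48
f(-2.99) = 240.70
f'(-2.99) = -229.52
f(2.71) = -152.66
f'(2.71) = -168.42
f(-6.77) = 2594.29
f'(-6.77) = -1130.07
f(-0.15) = 0.52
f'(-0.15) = -4.14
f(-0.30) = 1.30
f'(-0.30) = -6.36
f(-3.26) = 308.20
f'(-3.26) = -271.10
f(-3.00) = 243.00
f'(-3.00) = -231.00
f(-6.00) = 1818.00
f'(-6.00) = -891.00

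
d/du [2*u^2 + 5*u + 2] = 4*u + 5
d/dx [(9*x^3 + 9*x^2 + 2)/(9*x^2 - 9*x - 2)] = 9*(9*x^4 - 18*x^3 - 15*x^2 - 8*x + 2)/(81*x^4 - 162*x^3 + 45*x^2 + 36*x + 4)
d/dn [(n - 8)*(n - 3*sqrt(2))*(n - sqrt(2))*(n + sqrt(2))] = 4*n^3 - 24*n^2 - 9*sqrt(2)*n^2 - 4*n + 48*sqrt(2)*n + 6*sqrt(2) + 16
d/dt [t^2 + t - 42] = 2*t + 1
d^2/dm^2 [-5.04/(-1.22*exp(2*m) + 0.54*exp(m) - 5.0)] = ((2.7216 - 24.5952*exp(m))*(1.22*exp(2*m) - 0.54*exp(m) + 5.0) + 5.04*(2.44*exp(m) - 0.54)*(4.88*exp(m) - 1.08)*exp(m))*exp(m)/(1.22*exp(2*m) - 0.54*exp(m) + 5.0)^3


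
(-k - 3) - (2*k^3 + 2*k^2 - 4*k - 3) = -2*k^3 - 2*k^2 + 3*k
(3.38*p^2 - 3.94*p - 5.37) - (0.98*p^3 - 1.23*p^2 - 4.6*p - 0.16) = -0.98*p^3 + 4.61*p^2 + 0.66*p - 5.21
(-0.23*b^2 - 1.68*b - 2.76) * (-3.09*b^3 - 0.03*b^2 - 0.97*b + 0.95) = 0.7107*b^5 + 5.1981*b^4 + 8.8019*b^3 + 1.4939*b^2 + 1.0812*b - 2.622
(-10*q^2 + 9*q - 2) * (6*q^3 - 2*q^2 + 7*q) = -60*q^5 + 74*q^4 - 100*q^3 + 67*q^2 - 14*q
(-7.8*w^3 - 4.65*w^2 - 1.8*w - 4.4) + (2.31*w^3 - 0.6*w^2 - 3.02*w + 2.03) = -5.49*w^3 - 5.25*w^2 - 4.82*w - 2.37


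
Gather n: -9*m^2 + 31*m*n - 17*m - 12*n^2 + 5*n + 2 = -9*m^2 - 17*m - 12*n^2 + n*(31*m + 5) + 2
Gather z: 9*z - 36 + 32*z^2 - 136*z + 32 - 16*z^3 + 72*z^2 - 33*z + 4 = -16*z^3 + 104*z^2 - 160*z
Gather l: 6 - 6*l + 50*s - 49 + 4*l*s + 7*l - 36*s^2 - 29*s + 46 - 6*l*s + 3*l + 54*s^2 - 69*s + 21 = l*(4 - 2*s) + 18*s^2 - 48*s + 24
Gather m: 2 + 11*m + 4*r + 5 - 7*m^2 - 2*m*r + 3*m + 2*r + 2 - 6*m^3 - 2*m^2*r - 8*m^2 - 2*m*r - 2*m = -6*m^3 + m^2*(-2*r - 15) + m*(12 - 4*r) + 6*r + 9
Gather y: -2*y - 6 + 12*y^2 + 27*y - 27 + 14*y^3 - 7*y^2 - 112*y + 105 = 14*y^3 + 5*y^2 - 87*y + 72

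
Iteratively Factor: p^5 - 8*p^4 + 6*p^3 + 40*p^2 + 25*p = (p - 5)*(p^4 - 3*p^3 - 9*p^2 - 5*p) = p*(p - 5)*(p^3 - 3*p^2 - 9*p - 5) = p*(p - 5)*(p + 1)*(p^2 - 4*p - 5) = p*(p - 5)*(p + 1)^2*(p - 5)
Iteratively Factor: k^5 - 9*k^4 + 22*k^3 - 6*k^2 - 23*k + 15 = (k - 1)*(k^4 - 8*k^3 + 14*k^2 + 8*k - 15) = (k - 1)*(k + 1)*(k^3 - 9*k^2 + 23*k - 15) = (k - 1)^2*(k + 1)*(k^2 - 8*k + 15) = (k - 3)*(k - 1)^2*(k + 1)*(k - 5)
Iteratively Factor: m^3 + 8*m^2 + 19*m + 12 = (m + 3)*(m^2 + 5*m + 4) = (m + 1)*(m + 3)*(m + 4)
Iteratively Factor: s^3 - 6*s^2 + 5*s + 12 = (s - 4)*(s^2 - 2*s - 3) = (s - 4)*(s - 3)*(s + 1)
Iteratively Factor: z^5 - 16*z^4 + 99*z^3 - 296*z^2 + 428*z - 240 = (z - 3)*(z^4 - 13*z^3 + 60*z^2 - 116*z + 80) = (z - 3)*(z - 2)*(z^3 - 11*z^2 + 38*z - 40) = (z - 5)*(z - 3)*(z - 2)*(z^2 - 6*z + 8) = (z - 5)*(z - 4)*(z - 3)*(z - 2)*(z - 2)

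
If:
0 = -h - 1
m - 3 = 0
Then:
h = -1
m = 3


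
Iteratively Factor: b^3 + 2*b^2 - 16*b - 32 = (b - 4)*(b^2 + 6*b + 8) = (b - 4)*(b + 4)*(b + 2)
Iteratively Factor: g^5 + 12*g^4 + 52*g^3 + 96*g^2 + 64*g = (g + 2)*(g^4 + 10*g^3 + 32*g^2 + 32*g) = (g + 2)*(g + 4)*(g^3 + 6*g^2 + 8*g) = g*(g + 2)*(g + 4)*(g^2 + 6*g + 8) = g*(g + 2)*(g + 4)^2*(g + 2)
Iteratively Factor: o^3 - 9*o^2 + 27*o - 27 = (o - 3)*(o^2 - 6*o + 9) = (o - 3)^2*(o - 3)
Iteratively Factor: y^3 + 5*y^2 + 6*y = (y)*(y^2 + 5*y + 6) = y*(y + 2)*(y + 3)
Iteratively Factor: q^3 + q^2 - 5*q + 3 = (q - 1)*(q^2 + 2*q - 3) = (q - 1)^2*(q + 3)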